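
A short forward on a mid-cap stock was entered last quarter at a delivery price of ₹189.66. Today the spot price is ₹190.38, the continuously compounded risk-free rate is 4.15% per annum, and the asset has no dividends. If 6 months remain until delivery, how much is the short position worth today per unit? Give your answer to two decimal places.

Current fair forward for the remaining 6 months: F = S·e^(r·T), r = 0.0415
F = 190.38 · e^(0.0415 × 6/12) = 190.38 × 1.020967 = 194.3717
Value of long forward = (F − K)·e^(−rT) = (194.3717 − 189.66) · e^(−0.0415·6/12)
= 4.7117 × 0.979464 = 4.61
Short position value = −(long value) = -₹4.61

-₹4.61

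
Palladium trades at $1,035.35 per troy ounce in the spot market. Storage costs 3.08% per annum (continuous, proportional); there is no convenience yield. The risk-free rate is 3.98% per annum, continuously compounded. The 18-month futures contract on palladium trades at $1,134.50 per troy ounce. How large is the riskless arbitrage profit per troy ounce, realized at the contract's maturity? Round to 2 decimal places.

Fair futures: F* = S·e^(carry·T), with carry = (r + u) = 0.0398 + 0.0308 = 0.0706
F* = 1035.35 · e^(0.0706 × 18/12) = 1035.35 · e^0.10590000 = 1035.35 × 1.11171070 = $1151.0097
Market $1134.50 < fair $1151.0097: forward underpriced → reverse cash-and-carry (short spot, go long the forward).
At maturity, profit = |F_mkt − F*| = |1134.50 − 1151.0097| = $16.51 per troy ounce

$16.51 per troy ounce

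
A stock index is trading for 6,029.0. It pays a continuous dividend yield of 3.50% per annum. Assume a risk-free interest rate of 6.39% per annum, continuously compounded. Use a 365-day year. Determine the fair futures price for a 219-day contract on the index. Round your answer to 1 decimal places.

6,134.5

F = S·e^((r − q)T) = 6029.0 · e^((0.0639 − 0.0350) × 219/365)
= 6029.0 · e^0.017340 = 6029.0 × 1.017491
F = 6,134.5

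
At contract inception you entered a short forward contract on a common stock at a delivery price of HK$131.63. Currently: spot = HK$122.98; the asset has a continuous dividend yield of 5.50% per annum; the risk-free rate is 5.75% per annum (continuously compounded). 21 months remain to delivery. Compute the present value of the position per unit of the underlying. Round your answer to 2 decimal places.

HK$7.33

Current fair forward for the remaining 21 months: F = S·e^((r − q)·T), (r − q) = 0.0575 − 0.0550 = 0.0025
F = 122.98 · e^(0.0025 × 21/12) = 122.98 × 1.004385 = 123.5193
Value of long forward = (F − K)·e^(−rT) = (123.5193 − 131.63) · e^(−0.0575·21/12)
= -8.1107 × 0.904272 = -7.33
Short position value = −(long value) = HK$7.33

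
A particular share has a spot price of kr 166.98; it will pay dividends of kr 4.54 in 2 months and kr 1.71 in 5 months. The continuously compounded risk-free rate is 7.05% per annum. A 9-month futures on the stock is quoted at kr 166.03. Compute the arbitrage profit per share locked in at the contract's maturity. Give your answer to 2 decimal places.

kr 3.54 per share

PV(dividends) I = 4.54·e^(−0.0705·2/12) + 1.71·e^(−0.0705·5/12) = 6.1475
Fair futures F* = (S − I)·e^(rT) = (166.98 − 6.1475)·e^0.052875 = 160.8325 × 1.054298 = 169.5654
Market kr 166.03 < fair 169.5654: forward underpriced → reverse cash-and-carry (short the stock, invest proceeds at r, pay the dividends, go long the forward).
Profit at T = |F_mkt − F*| = |166.03 − 169.5654| = kr 3.54 per share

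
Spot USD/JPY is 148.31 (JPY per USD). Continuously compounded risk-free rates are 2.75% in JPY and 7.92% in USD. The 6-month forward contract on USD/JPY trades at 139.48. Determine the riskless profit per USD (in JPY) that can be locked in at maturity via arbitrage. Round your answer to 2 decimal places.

5.05 per USD (in JPY)

Fair forward: F* = S·e^(carry·T), with carry = (r_JPY − r_USD) = 0.0275 − 0.0792 = -0.0517
F* = 148.31 · e^(-0.0517 × 6/12) = 148.31 · e^-0.025850 = 148.31 × 0.974481 = 144.5253
Market 139.48 < fair 144.5253: forward underpriced → reverse cash-and-carry (short spot, go long the forward).
At maturity, profit = |F_mkt − F*| = |139.48 − 144.5253| = 5.05 per USD (in JPY)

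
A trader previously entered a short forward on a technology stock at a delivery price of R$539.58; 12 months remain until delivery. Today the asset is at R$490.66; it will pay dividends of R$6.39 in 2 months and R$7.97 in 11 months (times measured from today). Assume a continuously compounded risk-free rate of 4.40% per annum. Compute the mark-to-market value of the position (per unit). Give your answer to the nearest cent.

PV(remaining dividends) I = 6.39·e^(−0.0440·2/12) + 7.97·e^(−0.0440·11/12) = 13.9983
Current forward F = (S − I)·e^(rT) = (490.66 − 13.9983)·e^(0.0440·12/12) = 476.6617 × 1.044982 = 498.1029
Value (long) = (F − K)·e^(−rT) = (498.1029 − 539.58) × 0.956954 = -39.6917
Short position value = −(long value) = R$39.69

R$39.69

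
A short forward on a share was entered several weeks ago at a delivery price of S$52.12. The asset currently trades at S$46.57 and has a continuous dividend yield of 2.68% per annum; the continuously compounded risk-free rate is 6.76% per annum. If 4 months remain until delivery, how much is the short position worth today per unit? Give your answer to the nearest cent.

S$4.80

Current fair forward for the remaining 4 months: F = S·e^((r − q)·T), (r − q) = 0.0676 − 0.0268 = 0.0408
F = 46.57 · e^(0.0408 × 4/12) = 46.57 × 1.013693 = 47.2077
Value of long forward = (F − K)·e^(−rT) = (47.2077 − 52.12) · e^(−0.0676·4/12)
= -4.9123 × 0.977719 = -4.80
Short position value = −(long value) = S$4.80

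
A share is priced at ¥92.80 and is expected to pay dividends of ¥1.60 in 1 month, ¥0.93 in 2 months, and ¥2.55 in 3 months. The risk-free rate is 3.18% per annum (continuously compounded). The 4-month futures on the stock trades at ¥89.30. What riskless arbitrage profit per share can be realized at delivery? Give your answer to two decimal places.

PV(dividends) I = 1.60·e^(−0.0318·1/12) + 0.93·e^(−0.0318·2/12) + 2.55·e^(−0.0318·3/12) = 5.0507
Fair futures F* = (S − I)·e^(rT) = (92.80 − 5.0507)·e^0.010600 = 87.7493 × 1.010656 = 88.6844
Market ¥89.30 > fair 88.6844: forward overpriced → cash-and-carry (borrow at r, buy the stock and collect the dividends, short the forward).
Profit at T = |F_mkt − F*| = |89.30 − 88.6844| = ¥0.62 per share

¥0.62 per share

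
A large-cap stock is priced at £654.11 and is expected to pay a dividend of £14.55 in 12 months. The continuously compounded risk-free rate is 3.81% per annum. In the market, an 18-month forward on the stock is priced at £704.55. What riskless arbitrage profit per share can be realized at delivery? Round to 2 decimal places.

£26.80 per share

PV(dividends) I = 14.55·e^(−0.0381·12/12) = 14.0061
Fair forward F* = (S − I)·e^(rT) = (654.11 − 14.0061)·e^0.057150 = 640.1039 × 1.058815 = 677.7516
Market £704.55 > fair 677.7516: forward overpriced → cash-and-carry (borrow at r, buy the stock and collect the dividends, short the forward).
Profit at T = |F_mkt − F*| = |704.55 − 677.7516| = £26.80 per share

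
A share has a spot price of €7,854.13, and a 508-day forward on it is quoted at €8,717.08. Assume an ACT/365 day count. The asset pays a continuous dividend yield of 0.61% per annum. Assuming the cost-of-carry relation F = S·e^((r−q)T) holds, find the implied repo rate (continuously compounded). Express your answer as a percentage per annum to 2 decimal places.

8.10%

From F = S·e^((r−q)T): (r − q) = ln(F/S)/T
ln(8717.08/7854.13) = ln(1.109872) = 0.104245
(r − q) = 0.104245 / (508/365) = 0.074900
r = ln(F/S)/T + q = 0.074900 + 0.0061 = 0.081000
r = 8.10%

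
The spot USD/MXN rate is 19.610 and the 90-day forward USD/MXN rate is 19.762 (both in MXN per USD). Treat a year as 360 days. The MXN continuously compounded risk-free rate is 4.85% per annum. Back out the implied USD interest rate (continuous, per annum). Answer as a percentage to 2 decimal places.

F = S·e^((r_MXN − r_USD)T) ⇒ r_USD = r_MXN − ln(F/S)/T
ln(19.762/19.610) = 0.007721; /(90/360) = 0.030884
r_USD = 0.0485 − 0.030884 = 0.017616
r_USD = 1.76%

1.76%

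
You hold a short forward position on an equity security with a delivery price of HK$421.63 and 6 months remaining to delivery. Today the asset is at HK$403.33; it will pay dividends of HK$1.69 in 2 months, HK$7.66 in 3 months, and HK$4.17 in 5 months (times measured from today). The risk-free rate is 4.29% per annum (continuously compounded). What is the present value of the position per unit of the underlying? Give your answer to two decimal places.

HK$22.70

PV(remaining dividends) I = 1.69·e^(−0.0429·2/12) + 7.66·e^(−0.0429·3/12) + 4.17·e^(−0.0429·5/12) = 13.3524
Current forward F = (S − I)·e^(rT) = (403.33 − 13.3524)·e^(0.0429·6/12) = 389.9776 × 1.021682 = 398.4331
Value (long) = (F − K)·e^(−rT) = (398.4331 − 421.63) × 0.978778 = -22.7046
Short position value = −(long value) = HK$22.70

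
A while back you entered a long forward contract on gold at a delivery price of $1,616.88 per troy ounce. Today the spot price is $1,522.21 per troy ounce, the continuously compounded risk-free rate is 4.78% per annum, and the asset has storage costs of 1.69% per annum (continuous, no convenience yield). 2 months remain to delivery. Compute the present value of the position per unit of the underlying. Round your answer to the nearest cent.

-$77.55 per troy ounce

Current fair forward for the remaining 2 months: F = S·e^((r + u)·T), (r + u) = 0.0478 + 0.0169 = 0.0647
F = 1522.21 · e^(0.0647 × 2/12) = 1522.21 × 1.01084168 = 1538.7133
Value of long forward = (F − K)·e^(−rT) = (1538.7133 − 1616.88) · e^(−0.0478·2/12)
= -78.1667 × 0.99206498 = -77.55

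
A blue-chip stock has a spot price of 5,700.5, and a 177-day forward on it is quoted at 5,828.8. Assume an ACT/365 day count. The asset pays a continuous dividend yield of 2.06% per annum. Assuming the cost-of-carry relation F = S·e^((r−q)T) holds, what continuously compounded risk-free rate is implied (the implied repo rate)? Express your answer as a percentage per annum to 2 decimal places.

From F = S·e^((r−q)T): (r − q) = ln(F/S)/T
ln(5828.8/5700.5) = ln(1.022507) = 0.022257
(r − q) = 0.022257 / (177/365) = 0.045897
r = ln(F/S)/T + q = 0.045897 + 0.0206 = 0.066497
r = 6.65%

6.65%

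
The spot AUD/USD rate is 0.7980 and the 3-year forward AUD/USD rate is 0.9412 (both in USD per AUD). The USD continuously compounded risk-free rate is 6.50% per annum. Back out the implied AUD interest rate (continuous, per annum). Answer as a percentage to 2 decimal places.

F = S·e^((r_USD − r_AUD)T) ⇒ r_AUD = r_USD − ln(F/S)/T
ln(0.9412/0.7980) = 0.165047; /(3) = 0.055016
r_AUD = 0.0650 − 0.055016 = 0.009984
r_AUD = 1.00%

1.00%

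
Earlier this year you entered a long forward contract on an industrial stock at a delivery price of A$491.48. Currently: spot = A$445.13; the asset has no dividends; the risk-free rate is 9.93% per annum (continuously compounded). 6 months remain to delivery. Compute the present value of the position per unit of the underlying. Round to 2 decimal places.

-A$22.54

Current fair forward for the remaining 6 months: F = S·e^(r·T), r = 0.0993
F = 445.13 · e^(0.0993 × 6/12) = 445.13 × 1.050903 = 467.7885
Value of long forward = (F − K)·e^(−rT) = (467.7885 − 491.48) · e^(−0.0993·6/12)
= -23.6915 × 0.951562 = -22.54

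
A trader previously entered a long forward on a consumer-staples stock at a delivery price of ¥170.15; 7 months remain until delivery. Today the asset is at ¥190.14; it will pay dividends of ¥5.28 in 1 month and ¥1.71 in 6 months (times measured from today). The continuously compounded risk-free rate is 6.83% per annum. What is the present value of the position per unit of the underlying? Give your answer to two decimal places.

¥19.73

PV(remaining dividends) I = 5.28·e^(−0.0683·1/12) + 1.71·e^(−0.0683·6/12) = 6.9026
Current forward F = (S − I)·e^(rT) = (190.14 − 6.9026)·e^(0.0683·7/12) = 183.2374 × 1.040646 = 190.6853
Value (long) = (F − K)·e^(−rT) = (190.6853 − 170.15) × 0.960942 = 19.7332
Value = ¥19.73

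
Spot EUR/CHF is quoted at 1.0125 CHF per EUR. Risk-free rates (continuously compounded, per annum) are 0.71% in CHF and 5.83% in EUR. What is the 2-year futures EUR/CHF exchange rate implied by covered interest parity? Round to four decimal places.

F = S·e^((r_CHF − r_EUR)T) = 1.0125 · e^((0.0071 − 0.0583) × 2)
= 1.0125 · e^-0.102400 = 1.0125 × 0.902668
F = 0.9140 CHF per EUR

0.9140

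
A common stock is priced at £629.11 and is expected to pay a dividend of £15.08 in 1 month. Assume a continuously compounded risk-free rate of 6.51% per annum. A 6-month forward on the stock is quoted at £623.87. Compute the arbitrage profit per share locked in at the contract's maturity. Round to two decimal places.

PV(dividends) I = 15.08·e^(−0.0651·1/12) = 14.9984
Fair forward F* = (S − I)·e^(rT) = (629.11 − 14.9984)·e^0.032550 = 614.1116 × 1.033086 = 634.4301
Market £623.87 < fair 634.4301: forward underpriced → reverse cash-and-carry (short the stock, invest proceeds at r, pay the dividends, go long the forward).
Profit at T = |F_mkt − F*| = |623.87 − 634.4301| = £10.56 per share

£10.56 per share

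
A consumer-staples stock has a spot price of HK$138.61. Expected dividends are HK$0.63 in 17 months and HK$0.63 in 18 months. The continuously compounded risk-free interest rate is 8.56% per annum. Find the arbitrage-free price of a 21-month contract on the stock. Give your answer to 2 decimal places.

PV(dividends) I = 0.63·e^(−0.0856·17/12) + 0.63·e^(−0.0856·18/12)
I = 0.5581 + 0.5541 = 1.1122
F = (S − I)·e^(rT) = (138.61 − 1.1122) · e^(0.0856·21/12)
= 137.4978 · e^0.149800 = 137.4978 × 1.161602 = HK$159.72

HK$159.72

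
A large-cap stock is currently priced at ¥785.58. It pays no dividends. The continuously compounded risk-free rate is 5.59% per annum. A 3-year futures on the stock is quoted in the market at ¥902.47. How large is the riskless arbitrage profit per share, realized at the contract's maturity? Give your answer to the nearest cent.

Fair futures: F* = S·e^(carry·T), with carry = r = 0.0559
F* = 785.58 · e^(0.0559 × 3) = 785.58 · e^0.167700 = 785.58 × 1.182582 = ¥929.0128
Market ¥902.47 < fair ¥929.0128: forward underpriced → reverse cash-and-carry (short spot, go long the forward).
At maturity, profit = |F_mkt − F*| = |902.47 − 929.0128| = ¥26.54 per share

¥26.54 per share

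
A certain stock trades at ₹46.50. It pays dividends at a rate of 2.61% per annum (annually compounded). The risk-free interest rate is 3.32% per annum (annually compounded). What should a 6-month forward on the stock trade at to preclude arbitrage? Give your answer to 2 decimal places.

F = S · (1+r)^T / (1+q)^T
= 46.50 × 1.016464 / 1.012966 = 46.50 × 1.003453
F = ₹46.66

₹46.66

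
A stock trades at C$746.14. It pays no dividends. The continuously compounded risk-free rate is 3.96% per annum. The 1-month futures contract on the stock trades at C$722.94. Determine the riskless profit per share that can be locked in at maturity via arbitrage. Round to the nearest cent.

Fair futures: F* = S·e^(carry·T), with carry = r = 0.0396
F* = 746.14 · e^(0.0396 × 1/12) = 746.14 · e^0.003300 = 746.14 × 1.003305 = C$748.6060
Market C$722.94 < fair C$748.6060: forward underpriced → reverse cash-and-carry (short spot, go long the forward).
At maturity, profit = |F_mkt − F*| = |722.94 − 748.6060| = C$25.67 per share

C$25.67 per share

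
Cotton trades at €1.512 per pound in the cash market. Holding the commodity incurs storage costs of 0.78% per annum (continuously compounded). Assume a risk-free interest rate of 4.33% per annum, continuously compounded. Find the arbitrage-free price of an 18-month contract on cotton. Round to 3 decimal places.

€1.632 per pound

Net carry = r + u − y = 0.0433 + 0.0078 − 0.0000 = 0.0511
F = S·e^((r+u−y)T) = 1.512 · e^(0.0511 × 18/12) = 1.512 · e^0.076650
= 1.512 × 1.079664 = €1.632 per pound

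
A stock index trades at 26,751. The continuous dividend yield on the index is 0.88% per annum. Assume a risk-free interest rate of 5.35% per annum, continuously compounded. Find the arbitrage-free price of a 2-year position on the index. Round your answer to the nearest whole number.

29,253

F = S·e^((r − q)T) = 26751 · e^((0.0535 − 0.0088) × 2)
= 26751 · e^0.089400 = 26751 × 1.093518
F = 29,253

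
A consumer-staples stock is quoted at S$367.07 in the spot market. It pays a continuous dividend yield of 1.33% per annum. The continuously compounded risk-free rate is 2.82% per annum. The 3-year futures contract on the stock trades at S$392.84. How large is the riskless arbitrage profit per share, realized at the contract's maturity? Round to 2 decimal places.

Fair futures: F* = S·e^(carry·T), with carry = (r − q) = 0.0282 − 0.0133 = 0.0149
F* = 367.07 · e^(0.0149 × 3) = 367.07 · e^0.044700 = 367.07 × 1.045714 = S$383.8502
Market S$392.84 > fair S$383.8502: forward overpriced → cash-and-carry (buy spot, short the forward).
At maturity, profit = |F_mkt − F*| = |392.84 − 383.8502| = S$8.99 per share

S$8.99 per share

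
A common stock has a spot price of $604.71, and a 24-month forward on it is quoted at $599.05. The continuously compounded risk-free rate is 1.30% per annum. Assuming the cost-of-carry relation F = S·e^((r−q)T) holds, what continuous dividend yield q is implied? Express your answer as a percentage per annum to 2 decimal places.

1.77%

From F = S·e^((r−q)T): (r − q) = ln(F/S)/T
ln(599.05/604.71) = ln(0.990640) = -0.009404
(r − q) = -0.009404 / (24/12) = -0.004702
q = r − ln(F/S)/T = 0.0130 + 0.004702 = 0.017702
q = 1.77%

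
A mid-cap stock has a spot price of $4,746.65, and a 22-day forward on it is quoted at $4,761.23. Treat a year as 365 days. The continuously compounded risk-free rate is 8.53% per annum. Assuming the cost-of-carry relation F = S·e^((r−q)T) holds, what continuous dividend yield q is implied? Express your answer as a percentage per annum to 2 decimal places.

From F = S·e^((r−q)T): (r − q) = ln(F/S)/T
ln(4761.23/4746.65) = ln(1.003072) = 0.003067
(r − q) = 0.003067 / (22/365) = 0.050884
q = r − ln(F/S)/T = 0.0853 − 0.050884 = 0.034416
q = 3.44%

3.44%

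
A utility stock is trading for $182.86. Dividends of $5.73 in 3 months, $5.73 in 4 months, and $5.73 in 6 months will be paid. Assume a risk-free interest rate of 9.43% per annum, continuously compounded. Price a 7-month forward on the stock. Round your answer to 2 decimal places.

PV(dividends) I = 5.73·e^(−0.0943·3/12) + 5.73·e^(−0.0943·4/12) + 5.73·e^(−0.0943·6/12)
I = 5.5965 + 5.5527 + 5.4661 = 16.6153
F = (S − I)·e^(rT) = (182.86 − 16.6153) · e^(0.0943·7/12)
= 166.2447 · e^0.055008 = 166.2447 × 1.056549 = $175.65

$175.65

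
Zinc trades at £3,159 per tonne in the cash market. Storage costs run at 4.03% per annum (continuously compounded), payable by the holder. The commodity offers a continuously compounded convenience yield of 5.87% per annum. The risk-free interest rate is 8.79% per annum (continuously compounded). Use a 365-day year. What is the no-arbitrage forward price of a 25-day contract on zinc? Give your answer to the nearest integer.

£3,174 per tonne

Net carry = r + u − y = 0.0879 + 0.0403 − 0.0587 = 0.0695
F = S·e^((r+u−y)T) = 3159 · e^(0.0695 × 25/365) = 3159 · e^0.004760
= 3159 × 1.004771 = £3,174 per tonne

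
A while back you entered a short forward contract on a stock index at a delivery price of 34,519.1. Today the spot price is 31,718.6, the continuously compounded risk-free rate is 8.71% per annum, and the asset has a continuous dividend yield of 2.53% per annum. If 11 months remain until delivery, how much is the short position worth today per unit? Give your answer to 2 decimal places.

878.73

Current fair forward for the remaining 11 months: F = S·e^((r − q)·T), (r − q) = 0.0871 − 0.0253 = 0.0618
F = 31718.6 · e^(0.0618 × 11/12) = 31718.6 × 1.05828535 = 33567.3297
Value of long forward = (F − K)·e^(−rT) = (33567.3297 − 34519.1) · e^(−0.0871·11/12)
= -951.7703 × 0.92326252 = -878.73
Short position value = −(long value) = 878.73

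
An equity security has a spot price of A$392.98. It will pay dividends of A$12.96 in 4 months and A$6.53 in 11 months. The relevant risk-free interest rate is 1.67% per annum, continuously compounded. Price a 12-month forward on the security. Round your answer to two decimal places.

PV(dividends) I = 12.96·e^(−0.0167·4/12) + 6.53·e^(−0.0167·11/12)
I = 12.8881 + 6.4308 = 19.3189
F = (S − I)·e^(rT) = (392.98 − 19.3189) · e^(0.0167·12/12)
= 373.6611 · e^0.016700 = 373.6611 × 1.016840 = A$379.95

A$379.95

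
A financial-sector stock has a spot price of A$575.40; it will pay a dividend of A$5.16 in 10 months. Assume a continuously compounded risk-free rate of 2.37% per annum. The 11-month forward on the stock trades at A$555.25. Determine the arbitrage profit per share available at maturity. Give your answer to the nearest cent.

A$27.62 per share

PV(dividends) I = 5.16·e^(−0.0237·10/12) = 5.0591
Fair forward F* = (S − I)·e^(rT) = (575.40 − 5.0591)·e^0.021725 = 570.3409 × 1.021963 = 582.8673
Market A$555.25 < fair 582.8673: forward underpriced → reverse cash-and-carry (short the stock, invest proceeds at r, pay the dividends, go long the forward).
Profit at T = |F_mkt − F*| = |555.25 − 582.8673| = A$27.62 per share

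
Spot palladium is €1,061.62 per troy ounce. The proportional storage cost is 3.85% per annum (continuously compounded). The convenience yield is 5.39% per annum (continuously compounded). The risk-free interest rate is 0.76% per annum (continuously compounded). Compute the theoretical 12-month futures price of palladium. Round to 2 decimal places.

€1,053.37 per troy ounce

Net carry = r + u − y = 0.0076 + 0.0385 − 0.0539 = -0.0078
F = S·e^((r+u−y)T) = 1061.62 · e^(-0.0078 × 12/12) = 1061.62 · e^-0.00780000
= 1061.62 × 0.99223034 = €1,053.37 per troy ounce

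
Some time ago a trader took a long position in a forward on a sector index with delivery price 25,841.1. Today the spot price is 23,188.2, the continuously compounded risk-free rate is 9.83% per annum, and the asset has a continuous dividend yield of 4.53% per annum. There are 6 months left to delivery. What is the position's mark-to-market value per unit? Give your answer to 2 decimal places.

Current fair forward for the remaining 6 months: F = S·e^((r − q)·T), (r − q) = 0.0983 − 0.0453 = 0.0530
F = 23188.2 · e^(0.0530 × 6/12) = 23188.2 × 1.02685425 = 23810.9017
Value of long forward = (F − K)·e^(−rT) = (23810.9017 − 25841.1) · e^(−0.0983·6/12)
= -2030.1983 × 0.95203831 = -1932.83

-1932.83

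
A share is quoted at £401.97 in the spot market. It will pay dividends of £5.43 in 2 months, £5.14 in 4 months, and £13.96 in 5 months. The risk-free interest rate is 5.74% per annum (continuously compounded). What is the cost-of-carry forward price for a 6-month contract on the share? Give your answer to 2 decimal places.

£388.92

PV(dividends) I = 5.43·e^(−0.0574·2/12) + 5.14·e^(−0.0574·4/12) + 13.96·e^(−0.0574·5/12)
I = 5.3783 + 5.0426 + 13.6301 = 24.0510
F = (S − I)·e^(rT) = (401.97 − 24.0510) · e^(0.0574·6/12)
= 377.9190 · e^0.028700 = 377.9190 × 1.029116 = £388.92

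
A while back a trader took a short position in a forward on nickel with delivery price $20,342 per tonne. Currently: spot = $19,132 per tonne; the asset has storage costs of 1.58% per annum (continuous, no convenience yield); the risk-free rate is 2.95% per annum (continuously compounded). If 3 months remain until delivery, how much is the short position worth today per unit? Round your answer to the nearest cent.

Current fair forward for the remaining 3 months: F = S·e^((r + u)·T), (r + u) = 0.0295 + 0.0158 = 0.0453
F = 19132 · e^(0.0453 × 3/12) = 19132 × 1.01138937 = 19349.9014
Value of long forward = (F − K)·e^(−rT) = (19349.9014 − 20342) · e^(−0.0295·3/12)
= -992.0986 × 0.99265213 = -984.81
Short position value = −(long value) = $984.81

$984.81 per tonne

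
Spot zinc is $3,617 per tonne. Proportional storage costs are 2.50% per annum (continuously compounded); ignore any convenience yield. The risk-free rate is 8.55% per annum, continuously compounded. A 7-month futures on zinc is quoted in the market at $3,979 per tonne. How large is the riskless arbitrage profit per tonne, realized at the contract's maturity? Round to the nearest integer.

$121 per tonne

Fair futures: F* = S·e^(carry·T), with carry = (r + u) = 0.0855 + 0.0250 = 0.1105
F* = 3617 · e^(0.1105 × 7/12) = 3617 · e^0.064458 = 3617 × 1.066581 = $3857.8235
Market $3979 > fair $3857.8235: forward overpriced → cash-and-carry (buy spot, short the forward).
At maturity, profit = |F_mkt − F*| = |3979 − 3857.8235| = $121 per tonne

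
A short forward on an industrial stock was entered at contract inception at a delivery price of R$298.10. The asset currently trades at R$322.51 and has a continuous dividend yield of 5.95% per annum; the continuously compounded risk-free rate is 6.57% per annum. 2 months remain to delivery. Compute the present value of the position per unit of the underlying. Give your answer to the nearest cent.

-R$24.47

Current fair forward for the remaining 2 months: F = S·e^((r − q)·T), (r − q) = 0.0657 − 0.0595 = 0.0062
F = 322.51 · e^(0.0062 × 2/12) = 322.51 × 1.001034 = 322.8435
Value of long forward = (F − K)·e^(−rT) = (322.8435 − 298.10) · e^(−0.0657·2/12)
= 24.7435 × 0.989110 = 24.47
Short position value = −(long value) = -R$24.47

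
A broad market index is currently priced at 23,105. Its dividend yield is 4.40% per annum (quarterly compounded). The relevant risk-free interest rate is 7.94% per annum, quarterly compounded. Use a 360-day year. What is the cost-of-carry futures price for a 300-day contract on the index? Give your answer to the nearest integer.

23,786

F = S · (1+r/4)^(4T) / (1+q/4)^(4T)
= 23105 × 1.067713 / 1.037140 = 23105 × 1.029478
F = 23,786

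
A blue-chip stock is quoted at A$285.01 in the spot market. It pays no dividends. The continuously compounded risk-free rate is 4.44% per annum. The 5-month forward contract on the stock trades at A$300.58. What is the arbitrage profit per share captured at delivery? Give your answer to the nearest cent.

Fair forward: F* = S·e^(carry·T), with carry = r = 0.0444
F* = 285.01 · e^(0.0444 × 5/12) = 285.01 · e^0.018500 = 285.01 × 1.018672 = A$290.3317
Market A$300.58 > fair A$290.3317: forward overpriced → cash-and-carry (buy spot, short the forward).
At maturity, profit = |F_mkt − F*| = |300.58 − 290.3317| = A$10.25 per share

A$10.25 per share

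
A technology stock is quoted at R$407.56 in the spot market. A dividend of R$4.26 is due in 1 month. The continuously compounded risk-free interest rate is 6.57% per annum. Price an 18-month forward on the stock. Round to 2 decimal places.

PV(dividends) I = 4.26·e^(−0.0657·1/12)
I = 4.2367
F = (S − I)·e^(rT) = (407.56 − 4.2367) · e^(0.0657·18/12)
= 403.3233 · e^0.098550 = 403.3233 × 1.103570 = R$445.10

R$445.10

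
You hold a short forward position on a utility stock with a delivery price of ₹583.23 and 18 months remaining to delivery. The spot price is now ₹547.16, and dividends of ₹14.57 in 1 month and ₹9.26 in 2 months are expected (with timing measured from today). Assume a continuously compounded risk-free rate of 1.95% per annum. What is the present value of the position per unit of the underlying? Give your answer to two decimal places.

PV(remaining dividends) I = 14.57·e^(−0.0195·1/12) + 9.26·e^(−0.0195·2/12) = 23.7763
Current forward F = (S − I)·e^(rT) = (547.16 − 23.7763)·e^(0.0195·18/12) = 523.3837 × 1.029682 = 538.9188
Value (long) = (F − K)·e^(−rT) = (538.9188 − 583.23) × 0.971174 = -43.0339
Short position value = −(long value) = ₹43.03

₹43.03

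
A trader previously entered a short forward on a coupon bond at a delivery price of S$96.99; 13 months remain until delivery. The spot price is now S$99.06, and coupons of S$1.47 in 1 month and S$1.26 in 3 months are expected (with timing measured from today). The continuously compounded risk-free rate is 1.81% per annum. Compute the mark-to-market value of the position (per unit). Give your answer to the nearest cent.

PV(remaining coupons) I = 1.47·e^(−0.0181·1/12) + 1.26·e^(−0.0181·3/12) = 2.7221
Current forward F = (S − I)·e^(rT) = (99.06 − 2.7221)·e^(0.0181·13/12) = 96.3379 × 1.019802 = 98.2456
Value (long) = (F − K)·e^(−rT) = (98.2456 − 96.99) × 0.980583 = 1.2312
Short position value = −(long value) = -S$1.23

-S$1.23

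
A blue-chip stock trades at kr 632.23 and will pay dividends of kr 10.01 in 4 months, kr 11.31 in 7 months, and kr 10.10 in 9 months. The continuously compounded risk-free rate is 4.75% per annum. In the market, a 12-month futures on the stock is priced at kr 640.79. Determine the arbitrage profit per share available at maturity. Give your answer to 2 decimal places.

kr 9.89 per share

PV(dividends) I = 10.01·e^(−0.0475·4/12) + 11.31·e^(−0.0475·7/12) + 10.10·e^(−0.0475·9/12) = 30.6002
Fair futures F* = (S − I)·e^(rT) = (632.23 − 30.6002)·e^0.047500 = 601.6298 × 1.048646 = 630.8967
Market kr 640.79 > fair 630.8967: forward overpriced → cash-and-carry (borrow at r, buy the stock and collect the dividends, short the forward).
Profit at T = |F_mkt − F*| = |640.79 − 630.8967| = kr 9.89 per share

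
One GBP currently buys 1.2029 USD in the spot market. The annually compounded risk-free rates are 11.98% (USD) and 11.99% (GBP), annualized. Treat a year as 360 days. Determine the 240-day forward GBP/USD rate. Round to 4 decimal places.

1.2028

By covered interest parity, F = S · (1+r_USD)^T / (1+r_GBP)^T
= 1.2029 × 1.078351 / 1.078416 = 1.2029 × 0.999940
F = 1.2028 USD per GBP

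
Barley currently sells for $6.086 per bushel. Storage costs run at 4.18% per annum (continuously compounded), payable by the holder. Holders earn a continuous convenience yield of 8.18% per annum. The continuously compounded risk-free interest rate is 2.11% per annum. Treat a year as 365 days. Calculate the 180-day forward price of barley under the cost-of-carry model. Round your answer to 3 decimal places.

Net carry = r + u − y = 0.0211 + 0.0418 − 0.0818 = -0.0189
F = S·e^((r+u−y)T) = 6.086 · e^(-0.0189 × 180/365) = 6.086 · e^-0.009321
= 6.086 × 0.990722 = $6.030 per bushel

$6.030 per bushel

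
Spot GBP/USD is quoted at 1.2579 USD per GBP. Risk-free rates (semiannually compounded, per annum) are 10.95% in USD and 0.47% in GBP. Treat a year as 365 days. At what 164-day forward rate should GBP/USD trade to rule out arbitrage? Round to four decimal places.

1.3168

By covered interest parity, F = S · (1+r_USD/2)^(2T) / (1+r_GBP/2)^(2T)
= 1.2579 × 1.049066 / 1.002112 = 1.2579 × 1.046855
F = 1.3168 USD per GBP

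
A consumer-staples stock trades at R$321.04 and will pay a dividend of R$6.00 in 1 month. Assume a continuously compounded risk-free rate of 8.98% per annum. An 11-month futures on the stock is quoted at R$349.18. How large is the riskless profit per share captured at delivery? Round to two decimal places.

PV(dividends) I = 6.00·e^(−0.0898·1/12) = 5.9553
Fair futures F* = (S − I)·e^(rT) = (321.04 − 5.9553)·e^0.082317 = 315.0847 × 1.085800 = 342.1190
Market R$349.18 > fair 342.1190: forward overpriced → cash-and-carry (borrow at r, buy the stock and collect the dividends, short the forward).
Profit at T = |F_mkt − F*| = |349.18 − 342.1190| = R$7.06 per share

R$7.06 per share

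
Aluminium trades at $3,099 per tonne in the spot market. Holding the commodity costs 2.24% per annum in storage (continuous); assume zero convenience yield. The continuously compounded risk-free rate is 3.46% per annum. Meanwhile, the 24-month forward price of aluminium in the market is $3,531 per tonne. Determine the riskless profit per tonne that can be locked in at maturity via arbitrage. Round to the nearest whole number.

Fair forward: F* = S·e^(carry·T), with carry = (r + u) = 0.0346 + 0.0224 = 0.0570
F* = 3099 · e^(0.0570 × 24/12) = 3099 · e^0.114000 = 3099 × 1.120752 = $3473.2104
Market $3531 > fair $3473.2104: forward overpriced → cash-and-carry (buy spot, short the forward).
At maturity, profit = |F_mkt − F*| = |3531 − 3473.2104| = $58 per tonne

$58 per tonne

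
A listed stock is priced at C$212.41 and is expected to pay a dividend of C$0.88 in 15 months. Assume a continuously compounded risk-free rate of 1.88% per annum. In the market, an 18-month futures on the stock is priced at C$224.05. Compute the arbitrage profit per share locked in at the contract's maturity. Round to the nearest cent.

C$6.45 per share

PV(dividends) I = 0.88·e^(−0.0188·15/12) = 0.8596
Fair futures F* = (S − I)·e^(rT) = (212.41 − 0.8596)·e^0.028200 = 211.5504 × 1.028601 = 217.6010
Market C$224.05 > fair 217.6010: forward overpriced → cash-and-carry (borrow at r, buy the stock and collect the dividends, short the forward).
Profit at T = |F_mkt − F*| = |224.05 − 217.6010| = C$6.45 per share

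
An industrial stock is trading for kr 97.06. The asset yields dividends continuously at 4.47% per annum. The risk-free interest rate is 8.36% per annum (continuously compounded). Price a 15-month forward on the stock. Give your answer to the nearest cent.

kr 101.90

F = S·e^((r − q)T) = 97.06 · e^((0.0836 − 0.0447) × 15/12)
= 97.06 · e^0.048625 = 97.06 × 1.049827
F = kr 101.90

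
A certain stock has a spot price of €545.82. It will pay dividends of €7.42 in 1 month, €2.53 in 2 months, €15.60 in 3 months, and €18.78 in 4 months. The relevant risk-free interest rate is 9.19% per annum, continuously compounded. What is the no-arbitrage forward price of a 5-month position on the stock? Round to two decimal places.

PV(dividends) I = 7.42·e^(−0.0919·1/12) + 2.53·e^(−0.0919·2/12) + 15.60·e^(−0.0919·3/12) + 18.78·e^(−0.0919·4/12)
I = 7.3634 + 2.4915 + 15.2457 + 18.2134 = 43.3140
F = (S − I)·e^(rT) = (545.82 − 43.3140) · e^(0.0919·5/12)
= 502.5060 · e^0.038292 = 502.5060 × 1.039035 = €522.12

€522.12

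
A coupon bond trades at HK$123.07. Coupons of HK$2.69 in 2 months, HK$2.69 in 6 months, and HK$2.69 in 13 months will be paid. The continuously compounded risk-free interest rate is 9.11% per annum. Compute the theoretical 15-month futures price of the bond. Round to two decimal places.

PV(coupons) I = 2.69·e^(−0.0911·2/12) + 2.69·e^(−0.0911·6/12) + 2.69·e^(−0.0911·13/12)
I = 2.6495 + 2.5702 + 2.4372 = 7.6569
F = (S − I)·e^(rT) = (123.07 − 7.6569) · e^(0.0911·15/12)
= 115.4131 · e^0.113875 = 115.4131 × 1.120612 = HK$129.33

HK$129.33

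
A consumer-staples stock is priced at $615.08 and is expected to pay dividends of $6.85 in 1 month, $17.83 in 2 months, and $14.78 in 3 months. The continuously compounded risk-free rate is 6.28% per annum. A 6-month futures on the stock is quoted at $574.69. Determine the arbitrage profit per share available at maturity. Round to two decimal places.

PV(dividends) I = 6.85·e^(−0.0628·1/12) + 17.83·e^(−0.0628·2/12) + 14.78·e^(−0.0628·3/12) = 39.0084
Fair futures F* = (S − I)·e^(rT) = (615.08 − 39.0084)·e^0.031400 = 576.0716 × 1.031898 = 594.4471
Market $574.69 < fair 594.4471: forward underpriced → reverse cash-and-carry (short the stock, invest proceeds at r, pay the dividends, go long the forward).
Profit at T = |F_mkt − F*| = |574.69 − 594.4471| = $19.76 per share

$19.76 per share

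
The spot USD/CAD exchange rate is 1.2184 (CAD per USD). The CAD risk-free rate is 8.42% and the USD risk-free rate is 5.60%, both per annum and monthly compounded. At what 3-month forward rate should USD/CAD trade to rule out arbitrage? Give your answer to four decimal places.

1.2270

By covered interest parity, F = S · (1+r_CAD/12)^(12T) / (1+r_USD/12)^(12T)
= 1.2184 × 1.021198 / 1.014065 = 1.2184 × 1.007034
F = 1.2270 CAD per USD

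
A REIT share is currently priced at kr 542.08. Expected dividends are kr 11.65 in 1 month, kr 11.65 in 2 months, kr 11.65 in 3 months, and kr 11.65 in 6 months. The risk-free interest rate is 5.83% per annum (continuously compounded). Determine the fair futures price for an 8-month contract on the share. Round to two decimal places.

kr 515.82

PV(dividends) I = 11.65·e^(−0.0583·1/12) + 11.65·e^(−0.0583·2/12) + 11.65·e^(−0.0583·3/12) + 11.65·e^(−0.0583·6/12)
I = 11.5935 + 11.5373 + 11.4814 + 11.3153 = 45.9275
F = (S − I)·e^(rT) = (542.08 − 45.9275) · e^(0.0583·8/12)
= 496.1525 · e^0.038867 = 496.1525 × 1.039632 = kr 515.82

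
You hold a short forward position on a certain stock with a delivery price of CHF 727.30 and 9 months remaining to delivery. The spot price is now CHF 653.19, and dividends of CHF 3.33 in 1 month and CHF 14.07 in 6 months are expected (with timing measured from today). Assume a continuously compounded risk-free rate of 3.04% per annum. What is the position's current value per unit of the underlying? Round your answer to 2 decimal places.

CHF 74.89

PV(remaining dividends) I = 3.33·e^(−0.0304·1/12) + 14.07·e^(−0.0304·6/12) = 17.1793
Current forward F = (S − I)·e^(rT) = (653.19 − 17.1793)·e^(0.0304·9/12) = 636.0107 × 1.023062 = 650.6784
Value (long) = (F − K)·e^(−rT) = (650.6784 − 727.30) × 0.977458 = -74.8944
Short position value = −(long value) = CHF 74.89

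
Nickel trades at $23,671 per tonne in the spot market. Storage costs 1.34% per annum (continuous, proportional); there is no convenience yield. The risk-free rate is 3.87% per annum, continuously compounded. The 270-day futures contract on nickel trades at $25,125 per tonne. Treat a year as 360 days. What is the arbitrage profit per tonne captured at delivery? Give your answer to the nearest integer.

$511 per tonne

Fair futures: F* = S·e^(carry·T), with carry = (r + u) = 0.0387 + 0.0134 = 0.0521
F* = 23671 · e^(0.0521 × 270/360) = 23671 · e^0.039075 = 23671 × 1.039848 = $24614.2420
Market $25125 > fair $24614.2420: forward overpriced → cash-and-carry (buy spot, short the forward).
At maturity, profit = |F_mkt − F*| = |25125 − 24614.2420| = $511 per tonne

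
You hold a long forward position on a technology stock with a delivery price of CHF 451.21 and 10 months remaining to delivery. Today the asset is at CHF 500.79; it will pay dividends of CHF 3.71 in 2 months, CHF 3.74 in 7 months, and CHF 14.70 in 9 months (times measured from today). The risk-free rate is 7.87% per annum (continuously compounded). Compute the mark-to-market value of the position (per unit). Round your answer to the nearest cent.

CHF 57.13

PV(remaining dividends) I = 3.71·e^(−0.0787·2/12) + 3.74·e^(−0.0787·7/12) + 14.70·e^(−0.0787·9/12) = 21.0913
Current forward F = (S − I)·e^(rT) = (500.79 − 21.0913)·e^(0.0787·10/12) = 479.6987 × 1.067782 = 512.2136
Value (long) = (F − K)·e^(−rT) = (512.2136 − 451.21) × 0.936521 = 57.1312
Value = CHF 57.13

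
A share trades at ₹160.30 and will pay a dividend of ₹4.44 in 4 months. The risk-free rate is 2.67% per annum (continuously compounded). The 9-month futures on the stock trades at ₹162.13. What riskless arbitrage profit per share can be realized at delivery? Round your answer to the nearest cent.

PV(dividends) I = 4.44·e^(−0.0267·4/12) = 4.4007
Fair futures F* = (S − I)·e^(rT) = (160.30 − 4.4007)·e^0.020025 = 155.8993 × 1.020227 = 159.0527
Market ₹162.13 > fair 159.0527: forward overpriced → cash-and-carry (borrow at r, buy the stock and collect the dividends, short the forward).
Profit at T = |F_mkt − F*| = |162.13 − 159.0527| = ₹3.08 per share

₹3.08 per share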